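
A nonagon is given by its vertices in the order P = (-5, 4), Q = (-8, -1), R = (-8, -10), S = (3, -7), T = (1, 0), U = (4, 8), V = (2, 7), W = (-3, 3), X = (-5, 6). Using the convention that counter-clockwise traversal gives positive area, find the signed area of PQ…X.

128

Apply the surveyor's formula: 2A = Σ (x_i·y_{i+1} − x_{i+1}·y_i), indices taken mod 9.
Σ = (37) + (72) + (86) + (7) + (8) + (12) + (27) + (-3) + (10) = 256
Signed area = Σ/2 = 128 (positive ⇒ counter-clockwise traversal).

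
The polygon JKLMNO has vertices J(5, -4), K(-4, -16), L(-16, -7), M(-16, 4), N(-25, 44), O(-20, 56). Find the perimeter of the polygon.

|JK| = √((-9)² + (-12)²) = √225 = 15
|KL| = √((-12)² + (9)²) = √225 = 15
|LM| = √((0)² + (11)²) = √121 = 11
|MN| = √((-9)² + (40)²) = √1681 = 41
|NO| = √((5)² + (12)²) = √169 = 13
|OJ| = √((25)² + (-60)²) = √4225 = 65
Perimeter = 15 + 15 + 11 + 41 + 13 + 65 = 160.

160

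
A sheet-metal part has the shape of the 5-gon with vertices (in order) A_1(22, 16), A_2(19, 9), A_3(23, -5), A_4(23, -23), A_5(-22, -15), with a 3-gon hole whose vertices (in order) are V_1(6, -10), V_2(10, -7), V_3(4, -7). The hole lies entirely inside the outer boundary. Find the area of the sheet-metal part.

Outer boundary:
Σ = (-106) + (-302) + (-414) + (-851) + (-22) = -1695
Area = |Σ|/2 = 847.5.
Hole:
Apply the shoelace formula: 2A = Σ (x_i·y_{i+1} − x_{i+1}·y_i), indices taken mod 3.
Σ = (58) + (-42) + (2) = 18
Area = |Σ|/2 = 9.
Net area = 847.5 − 9 = 838.5.

838.5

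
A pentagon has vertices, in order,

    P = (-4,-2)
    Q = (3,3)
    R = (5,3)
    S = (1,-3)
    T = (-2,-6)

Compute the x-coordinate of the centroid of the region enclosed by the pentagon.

3/31

Apply the shoelace (surveyor's) formula. First the cross-terms c_i = x_i·y_{i+1} − x_{i+1}·y_i:
  -6, -6, -18, -12, -20  ⇒  2A = -62, A = -31.
Then Σ (x_i + x_{i+1})·c_i = -18, so x̄ = -18 / (6·(-31)) = 3/31.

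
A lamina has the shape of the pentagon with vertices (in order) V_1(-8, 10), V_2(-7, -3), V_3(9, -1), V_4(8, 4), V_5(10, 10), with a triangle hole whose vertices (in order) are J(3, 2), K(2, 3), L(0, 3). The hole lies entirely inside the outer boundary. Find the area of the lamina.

Outer boundary:
Apply the surveyor's formula: 2A = Σ (x_i·y_{i+1} − x_{i+1}·y_i), indices taken mod 5.
Σ = (94) + (34) + (44) + (40) + (180) = 392
Area = |Σ|/2 = 196.
Hole:
Σ = (5) + (6) + (-9) = 2
Area = |Σ|/2 = 1.
Net area = 196 − 1 = 195.

195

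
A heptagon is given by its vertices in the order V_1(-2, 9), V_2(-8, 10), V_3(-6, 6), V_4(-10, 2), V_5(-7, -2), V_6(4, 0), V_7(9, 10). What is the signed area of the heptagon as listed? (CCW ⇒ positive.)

147.5

Apply the surveyor's formula: 2A = Σ (x_i·y_{i+1} − x_{i+1}·y_i), indices taken mod 7.
Σ = (52) + (12) + (48) + (34) + (8) + (40) + (101) = 295
Signed area = Σ/2 = 147.5 (positive ⇒ counter-clockwise traversal).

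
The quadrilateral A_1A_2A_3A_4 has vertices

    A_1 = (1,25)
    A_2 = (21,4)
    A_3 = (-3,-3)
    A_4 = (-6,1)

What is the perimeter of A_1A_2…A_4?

84

|A_1A_2| = √((20)² + (-21)²) = √841 = 29
|A_2A_3| = √((-24)² + (-7)²) = √625 = 25
|A_3A_4| = √((-3)² + (4)²) = √25 = 5
|A_4A_1| = √((7)² + (24)²) = √625 = 25
Perimeter = 29 + 25 + 5 + 25 = 84.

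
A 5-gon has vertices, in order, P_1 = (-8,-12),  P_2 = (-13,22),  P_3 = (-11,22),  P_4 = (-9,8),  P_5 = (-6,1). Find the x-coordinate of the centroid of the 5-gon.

-589/63

Apply the shoelace (surveyor's) formula. First the cross-terms c_i = x_i·y_{i+1} − x_{i+1}·y_i:
  -332, -44, 110, 39, 80  ⇒  2A = -147, A = -73.5.
Then Σ (x_i + x_{i+1})·c_i = 4123, so x̄ = 4123 / (6·(-73.5)) = -589/63.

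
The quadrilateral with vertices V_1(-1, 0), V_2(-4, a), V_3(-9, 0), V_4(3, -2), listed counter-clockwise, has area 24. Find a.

The doubled signed area Σ (x_i y_{i+1} − x_{i+1} y_i) is linear in a.
With a=0 it equals 16; the coefficient of a is 8 (from the two edges through V_2).
So 8·a + 16 = 2·24 = 48 ⇒ a = 4.

4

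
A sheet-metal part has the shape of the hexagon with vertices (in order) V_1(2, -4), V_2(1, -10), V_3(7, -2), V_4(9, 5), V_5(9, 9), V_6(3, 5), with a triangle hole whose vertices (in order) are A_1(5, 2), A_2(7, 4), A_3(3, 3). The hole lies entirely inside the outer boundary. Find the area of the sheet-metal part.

Outer boundary:
Apply the surveyor's formula: 2A = Σ (x_i·y_{i+1} − x_{i+1}·y_i), indices taken mod 6.
Cross-terms: -16, 68, 53, 36, 18, -22  ⇒  Σ = 137
Area = |Σ|/2 = 68.5.
Hole:
Apply the shoelace formula: 2A = Σ (x_i·y_{i+1} − x_{i+1}·y_i), indices taken mod 3.
Σ = (6) + (9) + (-9) = 6
Area = |Σ|/2 = 3.
Net area = 68.5 − 3 = 65.5.

65.5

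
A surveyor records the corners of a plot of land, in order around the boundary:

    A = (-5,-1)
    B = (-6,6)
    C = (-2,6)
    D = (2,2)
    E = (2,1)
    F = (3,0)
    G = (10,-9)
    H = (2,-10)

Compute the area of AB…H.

Σ = (-36) + (-24) + (-16) + (-2) + (-3) + (-27) + (-82) + (-52) = -242
Area = |Σ|/2 = 121.

121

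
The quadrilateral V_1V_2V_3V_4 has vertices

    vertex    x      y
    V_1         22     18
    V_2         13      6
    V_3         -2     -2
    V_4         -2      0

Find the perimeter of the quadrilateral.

64

|V_1V_2| = √((-9)² + (-12)²) = √225 = 15
|V_2V_3| = √((-15)² + (-8)²) = √289 = 17
|V_3V_4| = √((0)² + (2)²) = √4 = 2
|V_4V_1| = √((24)² + (18)²) = √900 = 30
Perimeter = 15 + 17 + 2 + 30 = 64.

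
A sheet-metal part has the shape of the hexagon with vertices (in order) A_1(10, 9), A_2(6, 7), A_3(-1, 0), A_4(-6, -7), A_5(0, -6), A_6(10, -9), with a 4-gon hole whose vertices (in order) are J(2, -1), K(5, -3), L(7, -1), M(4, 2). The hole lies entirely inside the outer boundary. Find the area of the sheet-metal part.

140.5

Outer boundary:
Apply the shoelace (surveyor's) formula: 2A = Σ (x_i·y_{i+1} − x_{i+1}·y_i), indices taken mod 6.
Σ = (16) + (7) + (7) + (36) + (60) + (180) = 306
Area = |Σ|/2 = 153.
Hole:
Apply the surveyor's formula: 2A = Σ (x_i·y_{i+1} − x_{i+1}·y_i), indices taken mod 4.
Σ = (-1) + (16) + (18) + (-8) = 25
Area = |Σ|/2 = 12.5.
Net area = 153 − 12.5 = 140.5.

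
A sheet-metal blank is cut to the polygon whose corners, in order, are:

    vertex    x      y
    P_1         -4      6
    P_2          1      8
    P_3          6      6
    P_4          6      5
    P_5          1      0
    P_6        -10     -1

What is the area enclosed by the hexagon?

78

Apply the surveyor's formula: 2A = Σ (x_i·y_{i+1} − x_{i+1}·y_i), indices taken mod 6.
Σ = (-38) + (-42) + (-6) + (-5) + (-1) + (-64) = -156
Area = |Σ|/2 = 78.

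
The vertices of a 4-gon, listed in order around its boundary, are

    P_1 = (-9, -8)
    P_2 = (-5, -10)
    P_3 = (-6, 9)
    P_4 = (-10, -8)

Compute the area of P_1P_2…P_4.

Cross-terms: 50, -105, 138, 8  ⇒  Σ = 91
Area = |Σ|/2 = 45.5.

45.5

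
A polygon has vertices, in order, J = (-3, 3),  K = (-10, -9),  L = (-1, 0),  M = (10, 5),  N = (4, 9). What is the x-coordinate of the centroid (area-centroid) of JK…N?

83/114

Apply the shoelace (surveyor's) formula. First the cross-terms c_i = x_i·y_{i+1} − x_{i+1}·y_i:
  57, -9, -5, 70, 39  ⇒  2A = 152, A = 76.
Then Σ (x_i + x_{i+1})·c_i = 332, so x̄ = 332 / (6·76) = 83/114.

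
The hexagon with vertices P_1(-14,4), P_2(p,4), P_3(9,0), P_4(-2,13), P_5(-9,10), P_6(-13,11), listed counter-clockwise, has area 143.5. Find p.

-8

Write out the shoelace sum; only the two edges meeting at P_2 involve p:
2·Area = [((-14)·4 − p·4) + (p·0 − 9·4)] + 347
       = -4·p + 255 = 287
⇒ p = -8.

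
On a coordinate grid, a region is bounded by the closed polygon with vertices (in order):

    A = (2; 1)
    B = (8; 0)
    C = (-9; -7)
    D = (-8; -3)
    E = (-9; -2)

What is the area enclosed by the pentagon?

54.5

Apply Gauss's area formula: 2A = Σ (x_i·y_{i+1} − x_{i+1}·y_i), indices taken mod 5.
Σ = (-8) + (-56) + (-29) + (-11) + (-5) = -109
Area = |Σ|/2 = 54.5.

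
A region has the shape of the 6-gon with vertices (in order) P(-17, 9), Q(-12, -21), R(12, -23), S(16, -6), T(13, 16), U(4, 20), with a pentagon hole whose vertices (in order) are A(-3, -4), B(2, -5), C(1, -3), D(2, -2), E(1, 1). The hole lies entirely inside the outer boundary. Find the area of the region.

Outer boundary:
Apply the shoelace (surveyor's) formula: 2A = Σ (x_i·y_{i+1} − x_{i+1}·y_i), indices taken mod 6.
P→Q: (-17)(-21) − (-12)(9) = 465
Q→R: (-12)(-23) − (12)(-21) = 528
R→S: (12)(-6) − (16)(-23) = 296
S→T: (16)(16) − (13)(-6) = 334
T→U: (13)(20) − (4)(16) = 196
U→P: (4)(9) − (-17)(20) = 376
Σ = 2195
Area = |Σ|/2 = 1097.5.
Hole:
Apply the shoelace formula: 2A = Σ (x_i·y_{i+1} − x_{i+1}·y_i), indices taken mod 5.
Σ = (23) + (-1) + (4) + (4) + (-1) = 29
Area = |Σ|/2 = 14.5.
Net area = 1097.5 − 14.5 = 1083.

1083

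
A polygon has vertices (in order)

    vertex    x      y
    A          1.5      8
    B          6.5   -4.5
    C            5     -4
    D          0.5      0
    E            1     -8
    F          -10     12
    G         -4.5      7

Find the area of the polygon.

97.375

A→B: (1.5)(-4.5) − (6.5)(8) = -58.75
B→C: (6.5)(-4) − (5)(-4.5) = -3.5
C→D: (5)(0) − (0.5)(-4) = 2
D→E: (0.5)(-8) − (1)(0) = -4
E→F: (1)(12) − (-10)(-8) = -68
F→G: (-10)(7) − (-4.5)(12) = -16
G→A: (-4.5)(8) − (1.5)(7) = -46.5
Σ = -194.75
Area = |Σ|/2 = 97.375.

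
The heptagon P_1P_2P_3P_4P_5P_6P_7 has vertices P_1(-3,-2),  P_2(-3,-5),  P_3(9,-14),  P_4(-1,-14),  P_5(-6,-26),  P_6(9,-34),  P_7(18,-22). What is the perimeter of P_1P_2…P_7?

102

|P_1P_2| = √((0)² + (-3)²) = √9 = 3
|P_2P_3| = √((12)² + (-9)²) = √225 = 15
|P_3P_4| = √((-10)² + (0)²) = √100 = 10
|P_4P_5| = √((-5)² + (-12)²) = √169 = 13
|P_5P_6| = √((15)² + (-8)²) = √289 = 17
|P_6P_7| = √((9)² + (12)²) = √225 = 15
|P_7P_1| = √((-21)² + (20)²) = √841 = 29
Perimeter = 3 + 15 + 10 + 13 + 17 + 15 + 29 = 102.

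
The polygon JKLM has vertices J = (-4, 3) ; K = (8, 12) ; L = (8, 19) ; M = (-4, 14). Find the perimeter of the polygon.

46

|JK| = √((12)² + (9)²) = √225 = 15
|KL| = √((0)² + (7)²) = √49 = 7
|LM| = √((-12)² + (-5)²) = √169 = 13
|MJ| = √((0)² + (-11)²) = √121 = 11
Perimeter = 15 + 7 + 13 + 11 = 46.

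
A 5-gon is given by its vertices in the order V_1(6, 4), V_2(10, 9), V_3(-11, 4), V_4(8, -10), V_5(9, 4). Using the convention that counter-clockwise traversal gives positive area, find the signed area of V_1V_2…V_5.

Apply Gauss's area formula: 2A = Σ (x_i·y_{i+1} − x_{i+1}·y_i), indices taken mod 5.
Σ = (14) + (139) + (78) + (122) + (12) = 365
Signed area = Σ/2 = 182.5 (positive ⇒ counter-clockwise traversal).

182.5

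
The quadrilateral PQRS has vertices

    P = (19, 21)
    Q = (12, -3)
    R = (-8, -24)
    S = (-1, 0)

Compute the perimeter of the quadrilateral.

108

|PQ| = √((-7)² + (-24)²) = √625 = 25
|QR| = √((-20)² + (-21)²) = √841 = 29
|RS| = √((7)² + (24)²) = √625 = 25
|SP| = √((20)² + (21)²) = √841 = 29
Perimeter = 25 + 29 + 25 + 29 = 108.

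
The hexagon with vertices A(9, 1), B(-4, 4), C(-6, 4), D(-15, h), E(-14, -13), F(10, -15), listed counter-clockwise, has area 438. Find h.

11

Write out the shoelace sum; only the two edges meeting at D involve h:
2·Area = [((-6)·h − (-15)·4) + ((-15)·(-13) − (-14)·h)] + 533
       = 8·h + 788 = 876
⇒ h = 11.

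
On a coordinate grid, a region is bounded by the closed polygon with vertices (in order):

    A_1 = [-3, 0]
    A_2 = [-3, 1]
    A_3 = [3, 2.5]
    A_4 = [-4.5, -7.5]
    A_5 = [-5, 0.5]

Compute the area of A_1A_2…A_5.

31.5

Apply the shoelace formula: 2A = Σ (x_i·y_{i+1} − x_{i+1}·y_i), indices taken mod 5.
Σ = (-3) + (-10.5) + (-11.25) + (-39.75) + (1.5) = -63
Area = |Σ|/2 = 31.5.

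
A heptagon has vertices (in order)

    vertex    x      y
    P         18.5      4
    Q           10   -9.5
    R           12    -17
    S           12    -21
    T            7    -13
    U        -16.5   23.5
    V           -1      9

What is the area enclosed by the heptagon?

Apply Gauss's area formula: 2A = Σ (x_i·y_{i+1} − x_{i+1}·y_i), indices taken mod 7.
Σ = (-215.75) + (-56) + (-48) + (-9) + (-50) + (-125) + (-170.5) = -674.25
Area = |Σ|/2 = 337.125.

337.125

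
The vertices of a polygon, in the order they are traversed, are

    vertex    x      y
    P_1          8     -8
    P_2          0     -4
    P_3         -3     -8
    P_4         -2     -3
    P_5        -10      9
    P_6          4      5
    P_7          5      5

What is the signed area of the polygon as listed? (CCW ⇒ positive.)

-135

Apply the surveyor's formula: 2A = Σ (x_i·y_{i+1} − x_{i+1}·y_i), indices taken mod 7.
Cross-terms: -32, -12, -7, -48, -86, -5, -80  ⇒  Σ = -270
Signed area = Σ/2 = -135 (negative ⇒ clockwise traversal).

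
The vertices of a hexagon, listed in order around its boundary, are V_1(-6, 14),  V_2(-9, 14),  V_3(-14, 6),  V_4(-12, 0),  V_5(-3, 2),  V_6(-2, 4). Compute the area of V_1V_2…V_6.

Apply the shoelace formula: 2A = Σ (x_i·y_{i+1} − x_{i+1}·y_i), indices taken mod 6.
V_1→V_2: (-6)(14) − (-9)(14) = 42
V_2→V_3: (-9)(6) − (-14)(14) = 142
V_3→V_4: (-14)(0) − (-12)(6) = 72
V_4→V_5: (-12)(2) − (-3)(0) = -24
V_5→V_6: (-3)(4) − (-2)(2) = -8
V_6→V_1: (-2)(14) − (-6)(4) = -4
Σ = 220
Area = |Σ|/2 = 110.

110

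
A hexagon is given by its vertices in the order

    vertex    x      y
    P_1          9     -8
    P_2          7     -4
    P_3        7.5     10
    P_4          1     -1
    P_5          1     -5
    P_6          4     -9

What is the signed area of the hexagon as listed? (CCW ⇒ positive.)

79.25

Apply the surveyor's formula: 2A = Σ (x_i·y_{i+1} − x_{i+1}·y_i), indices taken mod 6.
Σ = (20) + (100) + (-17.5) + (-4) + (11) + (49) = 158.5
Signed area = Σ/2 = 79.25 (positive ⇒ counter-clockwise traversal).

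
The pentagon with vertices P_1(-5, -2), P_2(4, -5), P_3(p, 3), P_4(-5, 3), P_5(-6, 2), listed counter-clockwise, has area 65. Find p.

The doubled signed area Σ (x_i y_{i+1} − x_{i+1} y_i) is linear in p.
With p=0 it equals 90; the coefficient of p is 8 (from the two edges through P_3).
So 8·p + 90 = 2·65 = 130 ⇒ p = 5.

5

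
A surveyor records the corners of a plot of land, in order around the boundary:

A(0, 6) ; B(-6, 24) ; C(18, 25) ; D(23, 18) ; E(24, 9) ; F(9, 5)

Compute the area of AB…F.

464.5

Σ = (36) + (-582) + (-251) + (-225) + (39) + (54) = -929
Area = |Σ|/2 = 464.5.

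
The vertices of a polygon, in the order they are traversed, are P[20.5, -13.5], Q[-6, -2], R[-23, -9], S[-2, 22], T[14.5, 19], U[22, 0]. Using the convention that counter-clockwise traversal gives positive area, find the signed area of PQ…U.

Σ = (-122) + (8) + (-524) + (-357) + (-418) + (-297) = -1710
Signed area = Σ/2 = -855 (negative ⇒ clockwise traversal).

-855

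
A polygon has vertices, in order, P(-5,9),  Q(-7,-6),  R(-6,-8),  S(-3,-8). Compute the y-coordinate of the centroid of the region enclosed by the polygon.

Apply the shoelace formula. First the cross-terms c_i = x_i·y_{i+1} − x_{i+1}·y_i:
  93, 20, 24, -67  ⇒  2A = 70, A = 35.
Then Σ (y_i + y_{i+1})·c_i = -452, so ȳ = -452 / (6·35) = -226/105.

-226/105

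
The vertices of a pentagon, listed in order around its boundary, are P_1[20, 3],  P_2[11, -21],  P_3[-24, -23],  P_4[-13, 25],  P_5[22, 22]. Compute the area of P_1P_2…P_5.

Apply Gauss's area formula: 2A = Σ (x_i·y_{i+1} − x_{i+1}·y_i), indices taken mod 5.
Σ = (-453) + (-757) + (-899) + (-836) + (-374) = -3319
Area = |Σ|/2 = 1659.5.

1659.5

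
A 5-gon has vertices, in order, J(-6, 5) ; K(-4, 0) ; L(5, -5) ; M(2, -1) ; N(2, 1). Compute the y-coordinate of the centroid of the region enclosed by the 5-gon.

Apply the shoelace (surveyor's) formula. First the cross-terms c_i = x_i·y_{i+1} − x_{i+1}·y_i:
  20, 20, 5, 4, 16  ⇒  2A = 65, A = 32.5.
Then Σ (y_i + y_{i+1})·c_i = 66, so ȳ = 66 / (6·32.5) = 22/65.

22/65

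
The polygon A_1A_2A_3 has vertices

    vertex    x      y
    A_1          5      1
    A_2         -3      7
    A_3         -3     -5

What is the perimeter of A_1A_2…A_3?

32

|A_1A_2| = √((-8)² + (6)²) = √100 = 10
|A_2A_3| = √((0)² + (-12)²) = √144 = 12
|A_3A_1| = √((8)² + (6)²) = √100 = 10
Perimeter = 10 + 12 + 10 = 32.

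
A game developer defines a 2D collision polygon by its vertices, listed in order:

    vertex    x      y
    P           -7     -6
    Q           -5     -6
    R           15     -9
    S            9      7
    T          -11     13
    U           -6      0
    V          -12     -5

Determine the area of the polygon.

336

Apply the shoelace formula: 2A = Σ (x_i·y_{i+1} − x_{i+1}·y_i), indices taken mod 7.
Σ = (12) + (135) + (186) + (194) + (78) + (30) + (37) = 672
Area = |Σ|/2 = 336.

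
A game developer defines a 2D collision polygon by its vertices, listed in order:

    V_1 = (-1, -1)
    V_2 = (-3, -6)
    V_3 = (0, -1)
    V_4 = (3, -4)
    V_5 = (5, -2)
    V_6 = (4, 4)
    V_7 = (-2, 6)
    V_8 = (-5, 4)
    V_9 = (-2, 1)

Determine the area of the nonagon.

Cross-terms: 3, 3, 3, 14, 28, 32, 22, 3, 3  ⇒  Σ = 111
Area = |Σ|/2 = 55.5.

55.5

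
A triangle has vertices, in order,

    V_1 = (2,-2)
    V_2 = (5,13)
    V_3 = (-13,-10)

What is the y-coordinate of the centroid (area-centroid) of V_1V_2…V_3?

1/3

Apply the surveyor's formula. First the cross-terms c_i = x_i·y_{i+1} − x_{i+1}·y_i:
  36, 119, 46  ⇒  2A = 201, A = 100.5.
Then Σ (y_i + y_{i+1})·c_i = 201, so ȳ = 201 / (6·100.5) = 1/3.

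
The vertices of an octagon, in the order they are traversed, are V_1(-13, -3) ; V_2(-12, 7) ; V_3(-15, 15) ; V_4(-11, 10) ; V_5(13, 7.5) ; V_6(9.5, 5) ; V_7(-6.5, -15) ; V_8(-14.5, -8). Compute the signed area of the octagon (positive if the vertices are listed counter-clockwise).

Apply the surveyor's formula: 2A = Σ (x_i·y_{i+1} − x_{i+1}·y_i), indices taken mod 8.
V_1→V_2: (-13)(7) − (-12)(-3) = -127
V_2→V_3: (-12)(15) − (-15)(7) = -75
V_3→V_4: (-15)(10) − (-11)(15) = 15
V_4→V_5: (-11)(7.5) − (13)(10) = -212.5
V_5→V_6: (13)(5) − (9.5)(7.5) = -6.25
V_6→V_7: (9.5)(-15) − (-6.5)(5) = -110
V_7→V_8: (-6.5)(-8) − (-14.5)(-15) = -165.5
V_8→V_1: (-14.5)(-3) − (-13)(-8) = -60.5
Σ = -741.75
Signed area = Σ/2 = -370.875 (negative ⇒ clockwise traversal).

-370.875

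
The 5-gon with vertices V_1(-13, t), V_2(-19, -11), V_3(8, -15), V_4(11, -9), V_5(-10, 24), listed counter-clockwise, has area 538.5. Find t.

The doubled signed area Σ (x_i y_{i+1} − x_{i+1} y_i) is linear in t.
With t=0 it equals 1095; the coefficient of t is 9 (from the two edges through V_1).
So 9·t + 1095 = 2·538.5 = 1077 ⇒ t = -2.

-2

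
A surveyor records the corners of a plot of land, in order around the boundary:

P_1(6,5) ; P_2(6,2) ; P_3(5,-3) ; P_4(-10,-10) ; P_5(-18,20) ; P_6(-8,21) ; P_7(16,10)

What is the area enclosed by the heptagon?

560

Apply Gauss's area formula: 2A = Σ (x_i·y_{i+1} − x_{i+1}·y_i), indices taken mod 7.
P_1→P_2: (6)(2) − (6)(5) = -18
P_2→P_3: (6)(-3) − (5)(2) = -28
P_3→P_4: (5)(-10) − (-10)(-3) = -80
P_4→P_5: (-10)(20) − (-18)(-10) = -380
P_5→P_6: (-18)(21) − (-8)(20) = -218
P_6→P_7: (-8)(10) − (16)(21) = -416
P_7→P_1: (16)(5) − (6)(10) = 20
Σ = -1120
Area = |Σ|/2 = 560.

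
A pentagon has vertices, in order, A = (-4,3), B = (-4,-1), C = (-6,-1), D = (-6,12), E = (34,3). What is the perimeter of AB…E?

|AB| = √((0)² + (-4)²) = √16 = 4
|BC| = √((-2)² + (0)²) = √4 = 2
|CD| = √((0)² + (13)²) = √169 = 13
|DE| = √((40)² + (-9)²) = √1681 = 41
|EA| = √((-38)² + (0)²) = √1444 = 38
Perimeter = 4 + 2 + 13 + 41 + 38 = 98.

98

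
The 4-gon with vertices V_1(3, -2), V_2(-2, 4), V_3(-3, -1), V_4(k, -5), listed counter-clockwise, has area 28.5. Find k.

-5

Write out the shoelace sum; only the two edges meeting at V_4 involve k:
2·Area = [((-3)·(-5) − k·(-1)) + (k·(-2) − 3·(-5))] + 22
       = -1·k + 52 = 57
⇒ k = -5.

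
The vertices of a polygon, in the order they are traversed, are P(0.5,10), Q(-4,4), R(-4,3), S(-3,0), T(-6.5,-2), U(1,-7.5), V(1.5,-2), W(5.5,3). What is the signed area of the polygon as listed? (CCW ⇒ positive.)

Σ = (42) + (4) + (9) + (6) + (50.75) + (9.25) + (15.5) + (53.5) = 190
Signed area = Σ/2 = 95 (positive ⇒ counter-clockwise traversal).

95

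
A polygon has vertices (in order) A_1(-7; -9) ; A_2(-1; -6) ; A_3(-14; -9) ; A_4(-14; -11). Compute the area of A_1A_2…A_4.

A_1→A_2: (-7)(-6) − (-1)(-9) = 33
A_2→A_3: (-1)(-9) − (-14)(-6) = -75
A_3→A_4: (-14)(-11) − (-14)(-9) = 28
A_4→A_1: (-14)(-9) − (-7)(-11) = 49
Σ = 35
Area = |Σ|/2 = 17.5.

17.5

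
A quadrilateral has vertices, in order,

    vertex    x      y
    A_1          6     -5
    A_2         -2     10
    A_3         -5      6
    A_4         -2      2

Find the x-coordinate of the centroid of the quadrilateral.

-1/3

Apply the shoelace formula. First the cross-terms c_i = x_i·y_{i+1} − x_{i+1}·y_i:
  50, 38, 2, -2  ⇒  2A = 88, A = 44.
Then Σ (x_i + x_{i+1})·c_i = -88, so x̄ = -88 / (6·44) = -1/3.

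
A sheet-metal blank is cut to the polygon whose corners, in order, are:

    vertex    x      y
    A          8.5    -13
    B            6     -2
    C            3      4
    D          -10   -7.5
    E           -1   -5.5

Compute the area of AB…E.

107.875

Apply the shoelace (surveyor's) formula: 2A = Σ (x_i·y_{i+1} − x_{i+1}·y_i), indices taken mod 5.
A→B: (8.5)(-2) − (6)(-13) = 61
B→C: (6)(4) − (3)(-2) = 30
C→D: (3)(-7.5) − (-10)(4) = 17.5
D→E: (-10)(-5.5) − (-1)(-7.5) = 47.5
E→A: (-1)(-13) − (8.5)(-5.5) = 59.75
Σ = 215.75
Area = |Σ|/2 = 107.875.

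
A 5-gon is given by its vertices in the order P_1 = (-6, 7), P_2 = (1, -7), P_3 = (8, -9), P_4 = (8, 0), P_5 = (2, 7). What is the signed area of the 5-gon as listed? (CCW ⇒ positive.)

133

Σ = (35) + (47) + (72) + (56) + (56) = 266
Signed area = Σ/2 = 133 (positive ⇒ counter-clockwise traversal).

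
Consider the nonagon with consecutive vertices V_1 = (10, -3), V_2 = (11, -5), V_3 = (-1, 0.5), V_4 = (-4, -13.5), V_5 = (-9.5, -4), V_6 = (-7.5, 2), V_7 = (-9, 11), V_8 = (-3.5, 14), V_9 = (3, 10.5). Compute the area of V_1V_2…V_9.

253.5

Apply Gauss's area formula: 2A = Σ (x_i·y_{i+1} − x_{i+1}·y_i), indices taken mod 9.
V_1→V_2: (10)(-5) − (11)(-3) = -17
V_2→V_3: (11)(0.5) − (-1)(-5) = 0.5
V_3→V_4: (-1)(-13.5) − (-4)(0.5) = 15.5
V_4→V_5: (-4)(-4) − (-9.5)(-13.5) = -112.25
V_5→V_6: (-9.5)(2) − (-7.5)(-4) = -49
V_6→V_7: (-7.5)(11) − (-9)(2) = -64.5
V_7→V_8: (-9)(14) − (-3.5)(11) = -87.5
V_8→V_9: (-3.5)(10.5) − (3)(14) = -78.75
V_9→V_1: (3)(-3) − (10)(10.5) = -114
Σ = -507
Area = |Σ|/2 = 253.5.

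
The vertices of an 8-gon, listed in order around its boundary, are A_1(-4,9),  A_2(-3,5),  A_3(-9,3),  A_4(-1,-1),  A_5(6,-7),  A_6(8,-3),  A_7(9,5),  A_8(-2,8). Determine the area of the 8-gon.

Apply the surveyor's formula: 2A = Σ (x_i·y_{i+1} − x_{i+1}·y_i), indices taken mod 8.
A_1→A_2: (-4)(5) − (-3)(9) = 7
A_2→A_3: (-3)(3) − (-9)(5) = 36
A_3→A_4: (-9)(-1) − (-1)(3) = 12
A_4→A_5: (-1)(-7) − (6)(-1) = 13
A_5→A_6: (6)(-3) − (8)(-7) = 38
A_6→A_7: (8)(5) − (9)(-3) = 67
A_7→A_8: (9)(8) − (-2)(5) = 82
A_8→A_1: (-2)(9) − (-4)(8) = 14
Σ = 269
Area = |Σ|/2 = 134.5.

134.5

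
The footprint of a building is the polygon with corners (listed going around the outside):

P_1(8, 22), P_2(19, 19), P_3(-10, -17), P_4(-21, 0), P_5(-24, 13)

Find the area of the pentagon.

830.5

Cross-terms: -266, -133, -357, -273, -632  ⇒  Σ = -1661
Area = |Σ|/2 = 830.5.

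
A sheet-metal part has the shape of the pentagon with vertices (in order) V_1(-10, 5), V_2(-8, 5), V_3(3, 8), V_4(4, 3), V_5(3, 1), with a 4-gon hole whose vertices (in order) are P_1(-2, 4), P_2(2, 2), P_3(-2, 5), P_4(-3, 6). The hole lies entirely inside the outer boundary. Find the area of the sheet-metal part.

43.5

Outer boundary:
Cross-terms: -10, -79, -23, -5, 25  ⇒  Σ = -92
Area = |Σ|/2 = 46.
Hole:
P_1→P_2: (-2)(2) − (2)(4) = -12
P_2→P_3: (2)(5) − (-2)(2) = 14
P_3→P_4: (-2)(6) − (-3)(5) = 3
P_4→P_1: (-3)(4) − (-2)(6) = 0
Σ = 5
Area = |Σ|/2 = 2.5.
Net area = 46 − 2.5 = 43.5.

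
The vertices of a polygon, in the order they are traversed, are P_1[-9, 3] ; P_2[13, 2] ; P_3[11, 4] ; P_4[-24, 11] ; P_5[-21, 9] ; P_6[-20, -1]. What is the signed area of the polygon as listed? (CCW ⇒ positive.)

Apply the surveyor's formula: 2A = Σ (x_i·y_{i+1} − x_{i+1}·y_i), indices taken mod 6.
Cross-terms: -57, 30, 217, 15, 201, -69  ⇒  Σ = 337
Signed area = Σ/2 = 168.5 (positive ⇒ counter-clockwise traversal).

168.5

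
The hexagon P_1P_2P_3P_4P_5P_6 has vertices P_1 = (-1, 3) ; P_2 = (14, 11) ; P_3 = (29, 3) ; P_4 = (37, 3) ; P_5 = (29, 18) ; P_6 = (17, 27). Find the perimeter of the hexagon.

|P_1P_2| = √((15)² + (8)²) = √289 = 17
|P_2P_3| = √((15)² + (-8)²) = √289 = 17
|P_3P_4| = √((8)² + (0)²) = √64 = 8
|P_4P_5| = √((-8)² + (15)²) = √289 = 17
|P_5P_6| = √((-12)² + (9)²) = √225 = 15
|P_6P_1| = √((-18)² + (-24)²) = √900 = 30
Perimeter = 17 + 17 + 8 + 17 + 15 + 30 = 104.

104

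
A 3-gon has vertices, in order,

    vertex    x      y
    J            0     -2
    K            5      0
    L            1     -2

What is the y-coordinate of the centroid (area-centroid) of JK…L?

Apply the shoelace formula. First the cross-terms c_i = x_i·y_{i+1} − x_{i+1}·y_i:
  10, -10, -2  ⇒  2A = -2, A = -1.
Then Σ (y_i + y_{i+1})·c_i = 8, so ȳ = 8 / (6·(-1)) = -4/3.

-4/3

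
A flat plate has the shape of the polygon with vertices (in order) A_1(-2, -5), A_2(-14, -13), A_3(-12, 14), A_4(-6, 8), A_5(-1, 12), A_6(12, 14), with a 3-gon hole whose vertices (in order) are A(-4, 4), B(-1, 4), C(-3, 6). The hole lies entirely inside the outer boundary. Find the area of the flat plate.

Outer boundary:
Σ = (-44) + (-352) + (-12) + (-64) + (-158) + (-32) = -662
Area = |Σ|/2 = 331.
Hole:
Apply the shoelace (surveyor's) formula: 2A = Σ (x_i·y_{i+1} − x_{i+1}·y_i), indices taken mod 3.
Cross-terms: -12, 6, 12  ⇒  Σ = 6
Area = |Σ|/2 = 3.
Net area = 331 − 3 = 328.

328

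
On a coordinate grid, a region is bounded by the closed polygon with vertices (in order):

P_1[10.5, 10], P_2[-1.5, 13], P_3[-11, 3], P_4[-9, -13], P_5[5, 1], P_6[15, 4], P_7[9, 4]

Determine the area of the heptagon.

Σ = (151.5) + (138.5) + (170) + (56) + (5) + (24) + (48) = 593
Area = |Σ|/2 = 296.5.

296.5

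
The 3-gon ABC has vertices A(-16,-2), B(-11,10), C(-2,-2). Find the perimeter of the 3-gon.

|AB| = √((5)² + (12)²) = √169 = 13
|BC| = √((9)² + (-12)²) = √225 = 15
|CA| = √((-14)² + (0)²) = √196 = 14
Perimeter = 13 + 15 + 14 = 42.

42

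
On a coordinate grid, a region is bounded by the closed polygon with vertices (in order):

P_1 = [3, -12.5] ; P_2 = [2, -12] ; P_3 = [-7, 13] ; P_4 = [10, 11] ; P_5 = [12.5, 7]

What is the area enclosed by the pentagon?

260.375

Apply the surveyor's formula: 2A = Σ (x_i·y_{i+1} − x_{i+1}·y_i), indices taken mod 5.
Σ = (-11) + (-58) + (-207) + (-67.5) + (-177.25) = -520.75
Area = |Σ|/2 = 260.375.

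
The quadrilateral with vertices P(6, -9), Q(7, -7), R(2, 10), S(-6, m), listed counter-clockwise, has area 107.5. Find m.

1

Write out the shoelace sum; only the two edges meeting at S involve m:
2·Area = [(2·m − (-6)·10) + ((-6)·(-9) − 6·m)] + 105
       = -4·m + 219 = 215
⇒ m = 1.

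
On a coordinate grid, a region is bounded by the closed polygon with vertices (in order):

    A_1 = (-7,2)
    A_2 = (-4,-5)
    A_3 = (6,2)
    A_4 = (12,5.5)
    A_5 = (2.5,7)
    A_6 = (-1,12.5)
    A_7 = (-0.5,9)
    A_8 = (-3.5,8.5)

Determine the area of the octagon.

Apply Gauss's area formula: 2A = Σ (x_i·y_{i+1} − x_{i+1}·y_i), indices taken mod 8.
A_1→A_2: (-7)(-5) − (-4)(2) = 43
A_2→A_3: (-4)(2) − (6)(-5) = 22
A_3→A_4: (6)(5.5) − (12)(2) = 9
A_4→A_5: (12)(7) − (2.5)(5.5) = 70.25
A_5→A_6: (2.5)(12.5) − (-1)(7) = 38.25
A_6→A_7: (-1)(9) − (-0.5)(12.5) = -2.75
A_7→A_8: (-0.5)(8.5) − (-3.5)(9) = 27.25
A_8→A_1: (-3.5)(2) − (-7)(8.5) = 52.5
Σ = 259.5
Area = |Σ|/2 = 129.75.

129.75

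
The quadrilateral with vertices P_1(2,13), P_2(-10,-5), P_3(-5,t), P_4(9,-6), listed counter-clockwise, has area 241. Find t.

-12

Write out the shoelace sum; only the two edges meeting at P_3 involve t:
2·Area = [((-10)·t − (-5)·(-5)) + ((-5)·(-6) − 9·t)] + 249
       = -19·t + 254 = 482
⇒ t = -12.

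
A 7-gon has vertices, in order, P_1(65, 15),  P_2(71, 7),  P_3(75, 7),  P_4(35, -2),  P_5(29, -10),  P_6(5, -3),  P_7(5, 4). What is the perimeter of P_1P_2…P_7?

158

|P_1P_2| = √((6)² + (-8)²) = √100 = 10
|P_2P_3| = √((4)² + (0)²) = √16 = 4
|P_3P_4| = √((-40)² + (-9)²) = √1681 = 41
|P_4P_5| = √((-6)² + (-8)²) = √100 = 10
|P_5P_6| = √((-24)² + (7)²) = √625 = 25
|P_6P_7| = √((0)² + (7)²) = √49 = 7
|P_7P_1| = √((60)² + (11)²) = √3721 = 61
Perimeter = 10 + 4 + 41 + 10 + 25 + 7 + 61 = 158.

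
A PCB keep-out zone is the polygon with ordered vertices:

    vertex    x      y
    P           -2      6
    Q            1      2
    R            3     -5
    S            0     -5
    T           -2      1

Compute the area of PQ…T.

28

Apply the shoelace formula: 2A = Σ (x_i·y_{i+1} − x_{i+1}·y_i), indices taken mod 5.
P→Q: (-2)(2) − (1)(6) = -10
Q→R: (1)(-5) − (3)(2) = -11
R→S: (3)(-5) − (0)(-5) = -15
S→T: (0)(1) − (-2)(-5) = -10
T→P: (-2)(6) − (-2)(1) = -10
Σ = -56
Area = |Σ|/2 = 28.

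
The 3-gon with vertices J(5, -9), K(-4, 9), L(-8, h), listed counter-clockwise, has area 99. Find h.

-5

Write out the shoelace sum; only the two edges meeting at L involve h:
2·Area = [((-4)·h − (-8)·9) + ((-8)·(-9) − 5·h)] + 9
       = -9·h + 153 = 198
⇒ h = -5.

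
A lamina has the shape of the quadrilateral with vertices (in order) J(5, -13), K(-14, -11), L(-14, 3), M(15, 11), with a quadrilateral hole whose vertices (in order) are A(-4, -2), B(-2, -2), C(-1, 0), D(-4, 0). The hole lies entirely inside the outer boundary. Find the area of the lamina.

Outer boundary:
Apply Gauss's area formula: 2A = Σ (x_i·y_{i+1} − x_{i+1}·y_i), indices taken mod 4.
Σ = (-237) + (-196) + (-199) + (-250) = -882
Area = |Σ|/2 = 441.
Hole:
A→B: (-4)(-2) − (-2)(-2) = 4
B→C: (-2)(0) − (-1)(-2) = -2
C→D: (-1)(0) − (-4)(0) = 0
D→A: (-4)(-2) − (-4)(0) = 8
Σ = 10
Area = |Σ|/2 = 5.
Net area = 441 − 5 = 436.

436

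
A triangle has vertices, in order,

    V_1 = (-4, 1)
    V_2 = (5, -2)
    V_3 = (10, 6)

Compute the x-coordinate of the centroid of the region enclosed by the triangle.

11/3

Apply the shoelace formula. First the cross-terms c_i = x_i·y_{i+1} − x_{i+1}·y_i:
  3, 50, 34  ⇒  2A = 87, A = 43.5.
Then Σ (x_i + x_{i+1})·c_i = 957, so x̄ = 957 / (6·43.5) = 11/3.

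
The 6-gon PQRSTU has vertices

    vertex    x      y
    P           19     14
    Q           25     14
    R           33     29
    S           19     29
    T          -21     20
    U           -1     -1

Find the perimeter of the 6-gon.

|PQ| = √((6)² + (0)²) = √36 = 6
|QR| = √((8)² + (15)²) = √289 = 17
|RS| = √((-14)² + (0)²) = √196 = 14
|ST| = √((-40)² + (-9)²) = √1681 = 41
|TU| = √((20)² + (-21)²) = √841 = 29
|UP| = √((20)² + (15)²) = √625 = 25
Perimeter = 6 + 17 + 14 + 41 + 29 + 25 = 132.

132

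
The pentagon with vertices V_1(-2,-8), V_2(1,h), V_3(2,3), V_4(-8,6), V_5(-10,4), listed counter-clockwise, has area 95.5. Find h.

-7

The doubled signed area Σ (x_i y_{i+1} − x_{i+1} y_i) is linear in h.
With h=0 it equals 163; the coefficient of h is -4 (from the two edges through V_2).
So -4·h + 163 = 2·95.5 = 191 ⇒ h = -7.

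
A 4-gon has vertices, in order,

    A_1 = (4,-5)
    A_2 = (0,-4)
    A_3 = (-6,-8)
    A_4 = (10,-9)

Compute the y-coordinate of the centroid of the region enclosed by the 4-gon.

Apply the shoelace formula. First the cross-terms c_i = x_i·y_{i+1} − x_{i+1}·y_i:
  -16, -24, 134, -14  ⇒  2A = 80, A = 40.
Then Σ (y_i + y_{i+1})·c_i = -1650, so ȳ = -1650 / (6·40) = -6.875.

-6.875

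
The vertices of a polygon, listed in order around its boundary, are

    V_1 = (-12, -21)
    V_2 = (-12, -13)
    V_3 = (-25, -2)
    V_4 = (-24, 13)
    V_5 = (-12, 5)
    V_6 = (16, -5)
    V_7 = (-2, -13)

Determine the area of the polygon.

Apply the shoelace (surveyor's) formula: 2A = Σ (x_i·y_{i+1} − x_{i+1}·y_i), indices taken mod 7.
Cross-terms: -96, -301, -373, 36, -20, -218, -114  ⇒  Σ = -1086
Area = |Σ|/2 = 543.

543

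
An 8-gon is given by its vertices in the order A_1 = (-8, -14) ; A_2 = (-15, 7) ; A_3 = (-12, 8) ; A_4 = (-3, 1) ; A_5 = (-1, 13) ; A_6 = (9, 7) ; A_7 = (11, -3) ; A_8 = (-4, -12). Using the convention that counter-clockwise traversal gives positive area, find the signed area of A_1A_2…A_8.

Apply the shoelace formula: 2A = Σ (x_i·y_{i+1} − x_{i+1}·y_i), indices taken mod 8.
Cross-terms: -266, -36, 12, -38, -124, -104, -144, -40  ⇒  Σ = -740
Signed area = Σ/2 = -370 (negative ⇒ clockwise traversal).

-370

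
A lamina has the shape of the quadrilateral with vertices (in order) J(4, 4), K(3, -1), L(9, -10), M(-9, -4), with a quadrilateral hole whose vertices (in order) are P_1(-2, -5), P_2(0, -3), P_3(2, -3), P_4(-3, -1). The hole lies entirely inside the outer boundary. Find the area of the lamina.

Outer boundary:
Apply the shoelace formula: 2A = Σ (x_i·y_{i+1} − x_{i+1}·y_i), indices taken mod 4.
Σ = (-16) + (-21) + (-126) + (-20) = -183
Area = |Σ|/2 = 91.5.
Hole:
Apply the shoelace formula: 2A = Σ (x_i·y_{i+1} − x_{i+1}·y_i), indices taken mod 4.
Σ = (6) + (6) + (-11) + (13) = 14
Area = |Σ|/2 = 7.
Net area = 91.5 − 7 = 84.5.

84.5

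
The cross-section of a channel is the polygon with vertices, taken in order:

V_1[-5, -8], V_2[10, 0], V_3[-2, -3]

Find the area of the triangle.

Σ = (80) + (-30) + (1) = 51
Area = |Σ|/2 = 25.5.

25.5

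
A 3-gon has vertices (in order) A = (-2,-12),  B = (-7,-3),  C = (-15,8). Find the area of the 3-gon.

8.5

Apply Gauss's area formula: 2A = Σ (x_i·y_{i+1} − x_{i+1}·y_i), indices taken mod 3.
Σ = (-78) + (-101) + (196) = 17
Area = |Σ|/2 = 8.5.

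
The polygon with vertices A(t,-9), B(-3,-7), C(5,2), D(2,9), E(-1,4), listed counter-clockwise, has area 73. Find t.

-7

Write out the shoelace sum; only the two edges meeting at A involve t:
2·Area = [((-1)·(-9) − t·4) + (t·(-7) − (-3)·(-9))] + 87
       = -11·t + 69 = 146
⇒ t = -7.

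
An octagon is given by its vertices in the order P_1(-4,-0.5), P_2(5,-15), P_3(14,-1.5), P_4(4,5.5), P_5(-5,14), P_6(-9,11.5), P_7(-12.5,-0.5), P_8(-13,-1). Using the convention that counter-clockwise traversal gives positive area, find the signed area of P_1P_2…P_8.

Apply the shoelace (surveyor's) formula: 2A = Σ (x_i·y_{i+1} − x_{i+1}·y_i), indices taken mod 8.
Σ = (62.5) + (202.5) + (83) + (83.5) + (68.5) + (148.25) + (6) + (2.5) = 656.75
Signed area = Σ/2 = 328.375 (positive ⇒ counter-clockwise traversal).

328.375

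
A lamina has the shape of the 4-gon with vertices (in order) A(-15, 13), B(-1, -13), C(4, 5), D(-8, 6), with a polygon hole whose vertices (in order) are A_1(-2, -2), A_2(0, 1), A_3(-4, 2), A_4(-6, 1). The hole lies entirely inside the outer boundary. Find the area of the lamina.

140.5

Outer boundary:
Σ = (208) + (47) + (64) + (-14) = 305
Area = |Σ|/2 = 152.5.
Hole:
Apply Gauss's area formula: 2A = Σ (x_i·y_{i+1} − x_{i+1}·y_i), indices taken mod 4.
A_1→A_2: (-2)(1) − (0)(-2) = -2
A_2→A_3: (0)(2) − (-4)(1) = 4
A_3→A_4: (-4)(1) − (-6)(2) = 8
A_4→A_1: (-6)(-2) − (-2)(1) = 14
Σ = 24
Area = |Σ|/2 = 12.
Net area = 152.5 − 12 = 140.5.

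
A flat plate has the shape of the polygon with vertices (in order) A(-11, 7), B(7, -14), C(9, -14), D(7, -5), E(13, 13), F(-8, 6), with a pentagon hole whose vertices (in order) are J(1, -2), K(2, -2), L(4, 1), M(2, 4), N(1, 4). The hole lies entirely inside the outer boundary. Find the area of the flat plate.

Outer boundary:
Apply Gauss's area formula: 2A = Σ (x_i·y_{i+1} − x_{i+1}·y_i), indices taken mod 6.
Σ = (105) + (28) + (53) + (156) + (182) + (10) = 534
Area = |Σ|/2 = 267.
Hole:
Apply the shoelace formula: 2A = Σ (x_i·y_{i+1} − x_{i+1}·y_i), indices taken mod 5.
Σ = (2) + (10) + (14) + (4) + (-6) = 24
Area = |Σ|/2 = 12.
Net area = 267 − 12 = 255.

255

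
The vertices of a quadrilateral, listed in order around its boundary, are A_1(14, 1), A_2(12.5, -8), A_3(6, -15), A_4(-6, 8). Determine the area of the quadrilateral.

212

Apply the surveyor's formula: 2A = Σ (x_i·y_{i+1} − x_{i+1}·y_i), indices taken mod 4.
Σ = (-124.5) + (-139.5) + (-42) + (-118) = -424
Area = |Σ|/2 = 212.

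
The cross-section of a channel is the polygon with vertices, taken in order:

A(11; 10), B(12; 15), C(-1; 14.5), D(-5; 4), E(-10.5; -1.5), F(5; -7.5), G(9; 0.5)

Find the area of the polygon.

Apply the surveyor's formula: 2A = Σ (x_i·y_{i+1} − x_{i+1}·y_i), indices taken mod 7.
Σ = (45) + (189) + (68.5) + (49.5) + (86.25) + (70) + (84.5) = 592.75
Area = |Σ|/2 = 296.375.

296.375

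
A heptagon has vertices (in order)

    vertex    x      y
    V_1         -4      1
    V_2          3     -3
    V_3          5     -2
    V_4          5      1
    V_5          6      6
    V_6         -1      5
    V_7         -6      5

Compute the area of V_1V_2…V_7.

Cross-terms: 9, 9, 15, 24, 36, 25, 14  ⇒  Σ = 132
Area = |Σ|/2 = 66.

66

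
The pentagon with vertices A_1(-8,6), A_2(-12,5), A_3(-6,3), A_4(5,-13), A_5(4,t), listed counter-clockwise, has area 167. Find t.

13

Write out the shoelace sum; only the two edges meeting at A_5 involve t:
2·Area = [(5·t − 4·(-13)) + (4·6 − (-8)·t)] + 89
       = 13·t + 165 = 334
⇒ t = 13.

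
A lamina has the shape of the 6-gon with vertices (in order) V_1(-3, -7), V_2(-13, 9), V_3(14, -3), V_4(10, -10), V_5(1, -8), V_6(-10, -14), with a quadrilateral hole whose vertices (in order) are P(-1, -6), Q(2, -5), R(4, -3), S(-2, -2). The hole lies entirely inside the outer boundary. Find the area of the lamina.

Outer boundary:
Apply Gauss's area formula: 2A = Σ (x_i·y_{i+1} − x_{i+1}·y_i), indices taken mod 6.
V_1→V_2: (-3)(9) − (-13)(-7) = -118
V_2→V_3: (-13)(-3) − (14)(9) = -87
V_3→V_4: (14)(-10) − (10)(-3) = -110
V_4→V_5: (10)(-8) − (1)(-10) = -70
V_5→V_6: (1)(-14) − (-10)(-8) = -94
V_6→V_1: (-10)(-7) − (-3)(-14) = 28
Σ = -451
Area = |Σ|/2 = 225.5.
Hole:
Apply the shoelace (surveyor's) formula: 2A = Σ (x_i·y_{i+1} − x_{i+1}·y_i), indices taken mod 4.
Σ = (17) + (14) + (-14) + (10) = 27
Area = |Σ|/2 = 13.5.
Net area = 225.5 − 13.5 = 212.

212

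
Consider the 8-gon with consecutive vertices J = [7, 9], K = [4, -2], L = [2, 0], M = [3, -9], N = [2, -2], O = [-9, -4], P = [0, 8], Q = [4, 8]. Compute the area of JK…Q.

101

Σ = (-50) + (4) + (-18) + (12) + (-26) + (-72) + (-32) + (-20) = -202
Area = |Σ|/2 = 101.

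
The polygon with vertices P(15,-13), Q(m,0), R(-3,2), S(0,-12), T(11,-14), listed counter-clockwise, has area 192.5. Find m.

10

The doubled signed area Σ (x_i y_{i+1} − x_{i+1} y_i) is linear in m.
With m=0 it equals 235; the coefficient of m is 15 (from the two edges through Q).
So 15·m + 235 = 2·192.5 = 385 ⇒ m = 10.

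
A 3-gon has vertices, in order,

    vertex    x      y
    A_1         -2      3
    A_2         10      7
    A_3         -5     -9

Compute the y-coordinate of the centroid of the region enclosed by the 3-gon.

Apply the surveyor's formula. First the cross-terms c_i = x_i·y_{i+1} − x_{i+1}·y_i:
  -44, -55, -33  ⇒  2A = -132, A = -66.
Then Σ (y_i + y_{i+1})·c_i = -132, so ȳ = -132 / (6·(-66)) = 1/3.

1/3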